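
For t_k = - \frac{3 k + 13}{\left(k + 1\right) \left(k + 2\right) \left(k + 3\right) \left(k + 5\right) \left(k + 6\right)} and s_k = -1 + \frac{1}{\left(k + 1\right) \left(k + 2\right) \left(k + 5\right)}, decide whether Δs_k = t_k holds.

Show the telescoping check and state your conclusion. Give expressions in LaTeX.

s_(k+1) = -1 + 1/((k + 2)*(k + 3)*(k + 6))
s_(k+1) − s_k = ((k + 1)*(k + 5) - (k + 3)*(k + 6))/((k + 1)*(k + 2)*(k + 3)*(k + 5)*(k + 6))
(s_(k+1) − s_k) − t_k = 0

valid; difference matches t_k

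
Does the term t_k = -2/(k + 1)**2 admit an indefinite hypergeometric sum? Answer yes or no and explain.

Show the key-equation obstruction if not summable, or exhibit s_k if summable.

r(k) = (k + 1)**2/(k + 2)**2 after simplifying.
Gosper form: A/B · C(k+1)/C(k) with A=k**2 + 2*k + 1, B=k**2 + 4*k + 4, C=1.
Set up (k**2 + 2*k + 1)·f(k+1) − (k**2 + 2*k + 1)·f(k) − (1) = 0.
Degrees (2,2,0) ⇒ d ≤ 0.
Write f(k) = c0. Then LHS − RHS = -1, requiring -1 = 0: contradictory. No certificate.

No. Not Gosper-summable.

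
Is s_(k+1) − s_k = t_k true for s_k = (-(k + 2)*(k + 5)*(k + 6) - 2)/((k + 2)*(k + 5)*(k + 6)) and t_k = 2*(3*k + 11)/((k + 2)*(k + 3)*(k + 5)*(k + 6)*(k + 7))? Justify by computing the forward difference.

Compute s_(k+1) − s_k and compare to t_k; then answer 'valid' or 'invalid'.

valid (s_(k+1) − s_k reduces to t_k)

s_(k+1) = (-(k + 3)*(k + 6)*(k + 7) - 2)/((k + 3)*(k + 6)*(k + 7))
s_(k+1) − s_k = 2*(3*k + 11)/(k**5 + 23*k**4 + 203*k**3 + 853*k**2 + 1692*k + 1260)
(s_(k+1) − s_k) − t_k = 0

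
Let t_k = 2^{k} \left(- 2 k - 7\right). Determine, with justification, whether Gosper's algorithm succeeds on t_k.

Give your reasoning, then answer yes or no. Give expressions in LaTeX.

Ratio r(k) = 2*(2*k + 9)/(2*k + 7).
Normal form (A,B,C) = (2, 1, k + 7/2).
f must satisfy (2)·f(k+1) − (1)·f(k) = k + 7/2.
From deg A=0, deg B=0, deg C=1: d=1.
A polynomial solution: f(k) = (2*k + 3)/2.
Certificate R = B(k−1)f/C = (2*k + 3)/(2*k + 7) gives s_k = 2**k*(-2*k - 3).
Check: Δs_k = 2**k*(-2*k - 7). ✓

Yes. s_k = 2^{k} \left(- 2 k - 3\right).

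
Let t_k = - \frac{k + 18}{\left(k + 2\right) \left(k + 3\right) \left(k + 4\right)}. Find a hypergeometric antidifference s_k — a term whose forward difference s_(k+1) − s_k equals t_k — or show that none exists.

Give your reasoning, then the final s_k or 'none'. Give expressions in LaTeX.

Ratio r(k) = (k + 2)*(k + 19)/((k + 5)*(k + 18)).
Take A(k)=k + 2, B(k)=k + 5, C(k)=k + 18.
Key eq: (k + 2)·f(k+1) = (k + 4)·f(k) + (k + 18).
From deg A=1, deg B=1, deg C=1: d=2.
Solve for f: f(k) = k*(5*k + 22)/3 (degree 2 ≤ 2).
Then R = B(k−1)f/C = k*(k + 4)*(5*k + 22)/(3*(k + 18)), so s_k = R(k)·t_k = k*(-5*k - 22)/(3*(k + 2)*(k + 3)).
Δs = (-k - 18)/(k**3 + 9*k**2 + 26*k + 24), as required.

s_k = \frac{k \left(- 5 k - 22\right)}{3 \left(k + 2\right) \left(k + 3\right)}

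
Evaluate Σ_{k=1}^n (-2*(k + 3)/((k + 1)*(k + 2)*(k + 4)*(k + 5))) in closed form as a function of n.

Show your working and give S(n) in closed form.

Compute t_(k+1)/t_k: get (k + 1)*(k + 4)**2/((k + 3)**2*(k + 6)).
Take A(k)=k + 1, B(k)=k + 6, C(k)=k**2 + 6*k + 9.
Set up (k + 1)·f(k+1) − (k + 5)·f(k) − (k**2 + 6*k + 9) = 0.
deg f ≤ 4 (via 1,1,2).
A polynomial solution: f(k) = k*(k + 2)*(k + 3)*(k + 5)/8.
Then R = B(k−1)f/C = k*(k + 2)*(k + 5)**2/(8*(k + 3)), so s_k = R(k)·t_k = k*(-k - 5)/(4*(k**2 + 5*k + 4)).
Verify: 2*(-k - 3)/(k**4 + 12*k**3 + 49*k**2 + 78*k + 40) matches t_k.
s_(n+1) = (-n**2 - 7*n - 6)/(4*(n**2 + 7*n + 10)) and s_(1) = -3/20, so S(n) = n*(-n - 7)/(10*(n**2 + 7*n + 10)).

S(n) = n*(-n - 7)/(10*(n**2 + 7*n + 10))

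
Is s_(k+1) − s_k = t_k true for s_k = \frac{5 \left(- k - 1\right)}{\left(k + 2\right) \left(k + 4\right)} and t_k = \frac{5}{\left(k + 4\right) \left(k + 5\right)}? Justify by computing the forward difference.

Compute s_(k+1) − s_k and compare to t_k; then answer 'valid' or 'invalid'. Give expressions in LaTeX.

Invalid: residual \frac{5 \left(- 2 k - 7\right)}{k^{4} + 14 k^{3} + 71 k^{2} + 154 k + 120} ≠ 0.

s_(k+1) = 5*(-k - 2)/((k + 3)*(k + 5))
s_(k+1) − s_k = 5*(k**2 + 3*k - 1)/(k**4 + 14*k**3 + 71*k**2 + 154*k + 120)
(s_(k+1) − s_k) − t_k = 5*(-2*k - 7)/(k**4 + 14*k**3 + 71*k**2 + 154*k + 120)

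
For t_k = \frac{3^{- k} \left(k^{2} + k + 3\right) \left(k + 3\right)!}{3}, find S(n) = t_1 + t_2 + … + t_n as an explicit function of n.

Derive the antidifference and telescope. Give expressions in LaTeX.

Ratio r(k) = (k + 4)*(k + (k + 1)**2 + 4)/(3*(k**2 + k + 3)).
Normal form (A,B,C) = (k/3 + 4/3, 1, k**2 + k + 3).
Key eq: (k/3 + 4/3)·f(k+1) = (1)·f(k) + (k**2 + k + 3).
Bound: deg f ≤ 1.
Coefficient equations give f(k) = 3*(k - 1).
Then R = B(k−1)f/C = 3*(k - 1)/(k**2 + k + 3), so s_k = R(k)·t_k = (k - 1)*factorial(k + 3)/3**k.
Verify: (k**2 + k + 3)*factorial(k + 3)/(3*3**k) matches t_k.
s_(n+1) = 3**(-n - 1)*n*factorial(n + 4) and s_(1) = 0, so S(n) = 3**(-n - 1)*n*factorial(n + 4).

S(n) = 3^{- n - 1} n \left(n + 4\right)!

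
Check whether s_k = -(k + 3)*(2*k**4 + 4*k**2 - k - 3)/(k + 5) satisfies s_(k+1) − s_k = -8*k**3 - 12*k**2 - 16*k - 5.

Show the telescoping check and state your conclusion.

Invalid: residual 4*(3*k**4 + 26*k**3 + 36*k**2 + 43*k + 14)/(k**2 + 11*k + 30) ≠ 0.

s_(k+1) = (k + 4)*(k - 2*(k + 1)**4 - 4*(k + 1)**2 + 4)/(k + 6)
s_(k+1) − s_k = (-8*k**5 - 88*k**4 - 284*k**3 - 397*k**2 - 363*k - 94)/(k**2 + 11*k + 30)
(s_(k+1) − s_k) − t_k = 4*(3*k**4 + 26*k**3 + 36*k**2 + 43*k + 14)/(k**2 + 11*k + 30)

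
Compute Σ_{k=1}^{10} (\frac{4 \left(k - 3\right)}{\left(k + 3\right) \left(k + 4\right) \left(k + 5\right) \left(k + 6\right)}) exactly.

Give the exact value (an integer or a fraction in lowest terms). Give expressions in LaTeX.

Σ = -1/168

The ratio is (k - 2)*(k + 3)/((k - 3)*(k + 7)).
Normal form (A,B,C) = (k + 3, k + 7, k - 3).
Need (k + 3)·f(k+1) − (k + 6)·f(k) = k - 3.
deg f ≤ 3 (via 1,1,1).
Solve for f: f(k) = -k*(k**2 + 12*k + 107)/120 (degree 3 ≤ 3).
R(k) = B(k−1)·f(k)/C(k) = -k*(k + 6)*(k**2 + 12*k + 107)/(120*(k - 3)); s_k = R·t_k = k*(-k**2 - 12*k - 107)/(30*(k + 3)*(k + 4)*(k + 5)).
s_(k+1) − s_k = 4*(k - 3)/(k**4 + 18*k**3 + 119*k**2 + 342*k + 360) = t_k.
Evaluate s at k=11 and k=1: -11/280 and -1/30; difference -1/168.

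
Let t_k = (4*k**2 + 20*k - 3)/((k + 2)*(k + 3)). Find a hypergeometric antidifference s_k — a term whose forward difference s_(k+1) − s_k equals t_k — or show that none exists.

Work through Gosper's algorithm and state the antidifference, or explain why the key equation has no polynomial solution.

r(k) = (k + 2)*(20*k + 4*(k + 1)**2 + 17)/((k + 4)*(4*k**2 + 20*k - 3)) after simplifying.
Gosper form: A/B · C(k+1)/C(k) with A=k + 2, B=k + 4, C=k**2 + 5*k - 3/4.
Set up (k + 2)·f(k+1) − (k + 3)·f(k) − (k**2 + 5*k - 3/4) = 0.
Degrees (1,1,2) ⇒ d ≤ 2.
Solve for f: f(k) = k*(8*k - 11)/8 (degree 2 ≤ 2).
R(k) = B(k−1)·f(k)/C(k) = k*(k + 3)*(8*k - 11)/(2*(4*k**2 + 20*k - 3)); s_k = R·t_k = k*(8*k - 11)/(2*(k + 2)).
Δs = (4*k**2 + 20*k - 3)/(k**2 + 5*k + 6), as required.

s_k = k*(8*k - 11)/(2*(k + 2))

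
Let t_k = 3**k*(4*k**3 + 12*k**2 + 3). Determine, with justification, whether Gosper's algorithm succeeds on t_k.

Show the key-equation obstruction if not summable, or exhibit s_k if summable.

Yes. s_k = 3**k*(2*k**3 - 3*k**2 + 3).

Step 1: r(k) = 3*(4*(k + 1)**3 + 12*(k + 1)**2 + 3)/(4*k**3 + 12*k**2 + 3).
So A=3 and B=1, with C=k**3 + 3*k**2 + 3/4.
Key eq: (3)·f(k+1) = (1)·f(k) + (k**3 + 3*k**2 + 3/4).
d = 3 from the (0,0,3) case.
Solving with deg f ≤ 3: f(k) = (2*k**3 - 3*k**2 + 3)/4.
So s_k = (B(k−1)f/C)·t_k = ((2*k**3 - 3*k**2 + 3)/(4*k**3 + 12*k**2 + 3))·t_k = 3**k*(2*k**3 - 3*k**2 + 3).
Δs = 3**k*(4*k**3 + 12*k**2 + 3), as required.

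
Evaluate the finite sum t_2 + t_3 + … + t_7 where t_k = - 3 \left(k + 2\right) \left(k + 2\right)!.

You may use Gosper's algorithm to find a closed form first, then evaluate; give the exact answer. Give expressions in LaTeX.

Σ = -10886328

Step 1: r(k) = (k + 3)**2/(k + 2).
So A=k + 3 and B=1, with C=k + 2.
f must satisfy (k + 3)·f(k+1) − (1)·f(k) = k + 2.
d = 0 from the (1,0,1) case.
Solve for f: f(k) = 1 (degree 0 ≤ 0).
Get s_k = R·t_k = -3*factorial(k + 2) with R(k) = B(k−1)f(k)/C(k) = 1/(k + 2).
Check: Δs_k = -3*(k + 2)*factorial(k + 2). ✓
Telescoping: Σ = s_(8) − s_(2) = -10886400 − (-72) = -10886328.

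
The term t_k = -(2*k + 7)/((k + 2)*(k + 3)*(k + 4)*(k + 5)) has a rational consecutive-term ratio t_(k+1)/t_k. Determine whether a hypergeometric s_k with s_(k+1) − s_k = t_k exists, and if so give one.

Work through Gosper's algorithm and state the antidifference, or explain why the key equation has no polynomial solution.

s_k = k*(-k - 6)/(8*(k**2 + 6*k + 8))

Ratio r(k) = (k + 2)*(2*k + 9)/((k + 6)*(2*k + 7)).
A = k + 2, B = k + 6, C = k + 7/2.
f must satisfy (k + 2)·f(k+1) − (k + 5)·f(k) = k + 7/2.
d = 3 from the (1,1,1) case.
Solving with deg f ≤ 3: f(k) = k*(k + 3)*(k + 6)/16.
R(k) = B(k−1)·f(k)/C(k) = k*(k + 3)*(k + 5)*(k + 6)/(8*(2*k + 7)); s_k = R·t_k = k*(-k - 6)/(8*(k**2 + 6*k + 8)).
Verify: (-2*k - 7)/(k**4 + 14*k**3 + 71*k**2 + 154*k + 120) matches t_k.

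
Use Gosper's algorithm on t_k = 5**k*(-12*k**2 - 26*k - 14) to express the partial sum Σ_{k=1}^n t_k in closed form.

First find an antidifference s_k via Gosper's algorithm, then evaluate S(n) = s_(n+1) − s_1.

S(n) = -15*5**n*n**2 - 25*5**n*n - 15*5**n + 15

Step 1: r(k) = 5*(6*k**2 + 25*k + 26)/(6*k**2 + 13*k + 7).
A = 5, B = 1, C = k**2 + 13*k/6 + 7/6.
Solve (5)·f(k+1) − (1)·f(k) = k**2 + 13*k/6 + 7/6.
deg f ≤ 2 (via 0,0,2).
Solve for f: f(k) = (3*k**2 - k + 1)/12 (degree 2 ≤ 2).
R(k) = B(k−1)·f(k)/C(k) = (3*k**2 - k + 1)/(2*(k + 1)*(6*k + 7)); s_k = R·t_k = 5**k*(-3*k**2 + k - 1).
Δs = 5**k*(-12*k**2 - 26*k - 14), as required.
Σ_(k=1)^n t_k = s_(n+1) − s_(1) = (5**(n + 1)*(-3*n**2 - 5*n - 3)) − (-15), i.e. -15*5**n*n**2 - 25*5**n*n - 15*5**n + 15.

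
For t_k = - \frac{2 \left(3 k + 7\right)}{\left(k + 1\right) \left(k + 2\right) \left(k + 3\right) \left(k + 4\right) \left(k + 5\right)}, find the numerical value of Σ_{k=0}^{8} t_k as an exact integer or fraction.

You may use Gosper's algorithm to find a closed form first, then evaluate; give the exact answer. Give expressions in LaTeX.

t_(k+1)/t_k = (k + 1)*(3*k + 10)/((k + 6)*(3*k + 7)).
Take A(k)=k + 1, B(k)=k + 6, C(k)=k + 7/3.
f must satisfy (k + 1)·f(k+1) − (k + 5)·f(k) = k + 7/3.
Degrees (1,1,1) ⇒ d ≤ 4.
Coefficient equations give f(k) = k*(k + 2)*(k**2 + 8*k + 19)/36.
Certificate R = B(k−1)f/C = k*(k + 2)*(k + 5)*(k**2 + 8*k + 19)/(12*(3*k + 7)) gives s_k = k*(-k**2 - 8*k - 19)/(6*(k**3 + 8*k**2 + 19*k + 12)).
Check: Δs_k = 2*(-3*k - 7)/(k**5 + 15*k**4 + 85*k**3 + 225*k**2 + 274*k + 120). ✓
Telescoping: Σ = s_(9) − s_(0) = -43/260 − (0) = -43/260.

Σ = -43/260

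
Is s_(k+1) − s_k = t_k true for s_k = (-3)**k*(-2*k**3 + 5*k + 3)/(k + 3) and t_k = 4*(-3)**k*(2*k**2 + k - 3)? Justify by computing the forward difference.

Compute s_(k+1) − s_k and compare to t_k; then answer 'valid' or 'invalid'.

s_(k+1) = (-3)**(k + 1)*(5*k - 2*(k + 1)**3 + 8)/(k + 4)
s_(k+1) − s_k = (-3)**k*(8*k**4 + 44*k**3 + 52*k**2 - 32*k - 66)/(k**2 + 7*k + 12)
(s_(k+1) − s_k) − t_k = (-3)**k*(-16*k**3 - 60*k**2 + 4*k + 78)/(k**2 + 7*k + 12)

Invalid: residual (-3)**k*(-16*k**3 - 60*k**2 + 4*k + 78)/(k**2 + 7*k + 12) ≠ 0.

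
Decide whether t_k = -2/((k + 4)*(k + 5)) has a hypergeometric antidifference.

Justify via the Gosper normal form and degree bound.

Yes. s_k = -k/(2*k + 8).

r(k) = (k + 4)/(k + 6) after simplifying.
Normal form (A,B,C) = (k + 4, k + 6, 1).
f must satisfy (k + 4)·f(k+1) − (k + 5)·f(k) = 1.
d = 1 from the (1,1,0) case.
A polynomial solution: f(k) = k/4.
Get s_k = R·t_k = -k/(2*k + 8) with R(k) = B(k−1)f(k)/C(k) = k*(k + 5)/4.
Verify: -2/(k**2 + 9*k + 20) matches t_k.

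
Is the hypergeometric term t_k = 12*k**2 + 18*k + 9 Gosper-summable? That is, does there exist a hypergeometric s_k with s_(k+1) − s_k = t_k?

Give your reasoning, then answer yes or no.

The ratio is (4*k**2 + 14*k + 13)/(4*k**2 + 6*k + 3).
Normal form (A,B,C) = (1, 1, k**2 + 3*k/2 + 3/4).
Key eq: (1)·f(k+1) = (1)·f(k) + (k**2 + 3*k/2 + 3/4).
From deg A=0, deg B=0, deg C=2: d=3.
A polynomial solution: f(k) = k*(4*k**2 + 3*k + 2)/12.
Get s_k = R·t_k = k*(4*k**2 + 3*k + 2) with R(k) = B(k−1)f(k)/C(k) = k*(4*k**2 + 3*k + 2)/(3*(4*k**2 + 6*k + 3)).
s_(k+1) − s_k = 12*k**2 + 18*k + 9 = t_k.

Yes. s_k = k*(4*k**2 + 3*k + 2).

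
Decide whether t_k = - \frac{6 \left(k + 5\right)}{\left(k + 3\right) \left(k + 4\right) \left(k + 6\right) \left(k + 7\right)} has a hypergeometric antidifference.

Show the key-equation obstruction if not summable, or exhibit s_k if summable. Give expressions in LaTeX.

t_(k+1)/t_k = (k + 3)*(k + 6)**2/((k + 5)**2*(k + 8)).
Normal form (A,B,C) = (k + 3, k + 8, k**2 + 10*k + 25).
f must satisfy (k + 3)·f(k+1) − (k + 7)·f(k) = k**2 + 10*k + 25.
Bound: deg f ≤ 4.
Solving with deg f ≤ 4: f(k) = k*(k + 4)*(k + 5)*(k + 9)/36.
Get s_k = R·t_k = k*(-k - 9)/(6*(k**2 + 9*k + 18)) with R(k) = B(k−1)f(k)/C(k) = k*(k + 4)*(k + 7)*(k + 9)/(36*(k + 5)).
Δs = 6*(-k - 5)/(k**4 + 20*k**3 + 145*k**2 + 450*k + 504), as required.

Yes. s_k = \frac{k \left(- k - 9\right)}{6 \left(k^{2} + 9 k + 18\right)}.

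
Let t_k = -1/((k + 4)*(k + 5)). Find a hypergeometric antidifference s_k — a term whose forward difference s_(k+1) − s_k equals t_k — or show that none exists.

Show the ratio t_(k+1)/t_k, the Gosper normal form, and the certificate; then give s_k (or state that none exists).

s_k = -k/(4*k + 16)

The ratio is (k + 4)/(k + 6).
A = k + 4, B = k + 6, C = 1.
Solve (k + 4)·f(k+1) − (k + 5)·f(k) = 1.
Bound: deg f ≤ 1.
Solving with deg f ≤ 1: f(k) = k/4.
So s_k = (B(k−1)f/C)·t_k = (k*(k + 5)/4)·t_k = -k/(4*k + 16).
Δs = -1/(k**2 + 9*k + 20), as required.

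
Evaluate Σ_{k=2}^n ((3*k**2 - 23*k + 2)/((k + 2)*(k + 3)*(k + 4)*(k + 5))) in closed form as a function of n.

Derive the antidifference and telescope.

t_(k+1)/t_k = -(k + 2)*(23*k - 3*(k + 1)**2 + 21)/((k + 6)*(3*k**2 - 23*k + 2)).
So A=k + 2 and B=k + 6, with C=k**2 - 23*k/3 + 2/3.
Set up (k + 2)·f(k+1) − (k + 5)·f(k) − (k**2 - 23*k/3 + 2/3) = 0.
Degrees (1,1,2) ⇒ d ≤ 3.
A polynomial solution: f(k) = -k*(3*k - 4)/3.
Get s_k = R·t_k = k*(4 - 3*k)/((k + 2)*(k + 3)*(k + 4)) with R(k) = B(k−1)f(k)/C(k) = -k*(k + 5)*(3*k - 4)/(3*k**2 - 23*k + 2).
s_(k+1) − s_k = (3*k**2 - 23*k + 2)/(k**4 + 14*k**3 + 71*k**2 + 154*k + 120) = t_k.
Telescope: S(n) = s_(n+1) − s_(2) = (-3*n**2 - 2*n + 1)/(n**3 + 12*n**2 + 47*n + 60) − (-1/30) = (n**3 - 78*n**2 - 13*n + 90)/(30*(n**3 + 12*n**2 + 47*n + 60)).

S(n) = (n**3 - 78*n**2 - 13*n + 90)/(30*(n**3 + 12*n**2 + 47*n + 60))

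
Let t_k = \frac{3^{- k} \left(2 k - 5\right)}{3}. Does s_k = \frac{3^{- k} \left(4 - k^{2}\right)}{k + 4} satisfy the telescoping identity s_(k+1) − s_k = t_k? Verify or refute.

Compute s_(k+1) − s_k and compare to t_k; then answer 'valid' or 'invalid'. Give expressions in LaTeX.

s_(k+1) = (4 - (k + 1)**2)/(3*3**k*(k + 5))
s_(k+1) − s_k = (2*k**3 + 9*k**2 - 17*k - 48)/(3*3**k*(k**2 + 9*k + 20))
(s_(k+1) − s_k) − t_k = 4*(-k**2 - 3*k + 13)/(3*3**k*(k**2 + 9*k + 20))

Invalid: residual \frac{4 \cdot 3^{- k} \left(- k^{2} - 3 k + 13\right)}{3 \left(k^{2} + 9 k + 20\right)} ≠ 0.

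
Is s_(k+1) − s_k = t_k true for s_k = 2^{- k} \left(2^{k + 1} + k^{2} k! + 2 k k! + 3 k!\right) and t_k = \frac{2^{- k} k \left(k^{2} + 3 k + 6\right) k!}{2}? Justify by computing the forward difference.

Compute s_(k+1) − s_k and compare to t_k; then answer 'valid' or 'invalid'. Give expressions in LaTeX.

s_(k+1) = (4*2**k + k**3*factorial(k) + 5*k**2*factorial(k) + 10*k*factorial(k) + 6*factorial(k))/(2*2**k)
s_(k+1) − s_k = k*(k**2 + 3*k + 6)*factorial(k)/(2*2**k)
(s_(k+1) − s_k) − t_k = 0

Valid — Δs_k = t_k.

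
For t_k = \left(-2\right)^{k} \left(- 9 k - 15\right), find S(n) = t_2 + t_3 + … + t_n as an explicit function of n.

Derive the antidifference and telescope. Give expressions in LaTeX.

S(n) = - 6 \left(-2\right)^{n} n + 6 \left(-2\right)^{n + 1} - 36

r(k) = 2*(-3*k - 8)/(3*k + 5) after simplifying.
Factor: A=-2; B=1; C=k + 5/3.
f must satisfy (-2)·f(k+1) − (1)·f(k) = k + 5/3.
deg f ≤ 1 (via 0,0,1).
Solve for f: f(k) = -(k + 1)/3 (degree 1 ≤ 1).
So s_k = (B(k−1)f/C)·t_k = (-(k + 1)/(3*k + 5))·t_k = 3*(-2)**k*(k + 1).
Check: Δs_k = (-2)**k*(-9*k - 15). ✓
Evaluate: s_(n+1) = (-2)**(n + 1)*(3*n + 6); subtract s_(2) = 36 ⇒ S(n) = -6*(-2)**n*n + 6*(-2)**(n + 1) - 36.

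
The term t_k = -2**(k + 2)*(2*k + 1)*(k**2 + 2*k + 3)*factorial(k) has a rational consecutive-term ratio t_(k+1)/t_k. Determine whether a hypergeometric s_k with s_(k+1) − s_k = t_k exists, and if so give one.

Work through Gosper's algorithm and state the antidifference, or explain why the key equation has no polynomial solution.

s_k = -2**(k + 2)*(k**2 + 1)*factorial(k)

Step 1: r(k) = 2*(k + 1)*(2*k + 3)*(2*k + (k + 1)**2 + 5)/((2*k + 1)*(k**2 + 2*k + 3)).
A = 2*k + 2, B = 1, C = k**3 + 5*k**2/2 + 4*k + 3/2.
Need (2*k + 2)·f(k+1) − (1)·f(k) = k**3 + 5*k**2/2 + 4*k + 3/2.
Degrees (1,0,3) ⇒ d ≤ 2.
Solving with deg f ≤ 2: f(k) = (k**2 + 1)/2.
So s_k = (B(k−1)f/C)·t_k = ((k**2 + 1)/((2*k + 1)*(k**2 + 2*k + 3)))·t_k = -2**(k + 2)*(k**2 + 1)*factorial(k).
Verify: -2**(k + 2)*(2*k + 1)*(k**2 + 2*k + 3)*factorial(k) matches t_k.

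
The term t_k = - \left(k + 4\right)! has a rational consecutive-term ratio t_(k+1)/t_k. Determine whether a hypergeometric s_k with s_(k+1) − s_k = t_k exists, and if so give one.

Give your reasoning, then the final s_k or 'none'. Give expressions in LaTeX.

r(k) = k + 5 after simplifying.
Factor: A=k + 5; B=1; C=1.
Solve (k + 5)·f(k+1) − (1)·f(k) = 1.
From deg A=1, deg B=0, deg C=0: d=-1.
Negative degree bound (-1): no f exists, t_k not Gosper-summable.

none (Gosper's algorithm certifies no s_k)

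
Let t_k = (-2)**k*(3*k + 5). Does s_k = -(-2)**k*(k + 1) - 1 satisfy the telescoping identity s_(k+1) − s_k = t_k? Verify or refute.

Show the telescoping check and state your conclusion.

Valid: the claim telescopes to t_k.

s_(k+1) = 2*(-2)**k*(k + 2) - 1
s_(k+1) − s_k = (-2)**k*(3*k + 5)
(s_(k+1) − s_k) − t_k = 0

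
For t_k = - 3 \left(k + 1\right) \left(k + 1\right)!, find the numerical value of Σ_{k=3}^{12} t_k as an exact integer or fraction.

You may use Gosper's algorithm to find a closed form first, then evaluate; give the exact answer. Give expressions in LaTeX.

Σ = -261534873528

r(k) = (k + 2)**2/(k + 1) after simplifying.
Factor: A=k + 2; B=1; C=k + 1.
Set up (k + 2)·f(k+1) − (1)·f(k) − (k + 1) = 0.
From deg A=1, deg B=0, deg C=1: d=0.
Match coefficients ⇒ f(k) = 1.
So s_k = (B(k−1)f/C)·t_k = (1/(k + 1))·t_k = -3*factorial(k + 1).
Verify: -3*(k + 1)*factorial(k + 1) matches t_k.
Sum = s_(13) − s_(3); s_(13) = -261534873600, s_(3) = -72 ⇒ -261534873528.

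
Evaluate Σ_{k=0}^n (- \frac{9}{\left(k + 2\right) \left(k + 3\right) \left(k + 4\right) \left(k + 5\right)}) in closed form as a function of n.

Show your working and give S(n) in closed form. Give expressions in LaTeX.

The ratio is (k + 2)/(k + 6).
Gosper form: A/B · C(k+1)/C(k) with A=k + 2, B=k + 6, C=1.
Key eq: (k + 2)·f(k+1) = (k + 5)·f(k) + (1).
d = 3 from the (1,1,0) case.
Match coefficients ⇒ f(k) = k*(k**2 + 9*k + 26)/72.
Certificate R = B(k−1)f/C = k*(k + 5)*(k**2 + 9*k + 26)/72 gives s_k = k*(-k**2 - 9*k - 26)/(8*(k + 2)*(k + 3)*(k + 4)).
Check: Δs_k = -9/(k**4 + 14*k**3 + 71*k**2 + 154*k + 120). ✓
Σ_(k=0)^n t_k = s_(n+1) − s_(0) = ((-n**3 - 12*n**2 - 47*n - 36)/(8*(n**3 + 12*n**2 + 47*n + 60))) − (0), i.e. (-n**3 - 12*n**2 - 47*n - 36)/(8*(n**3 + 12*n**2 + 47*n + 60)).

S(n) = \frac{- n^{3} - 12 n^{2} - 47 n - 36}{8 \left(n^{3} + 12 n^{2} + 47 n + 60\right)}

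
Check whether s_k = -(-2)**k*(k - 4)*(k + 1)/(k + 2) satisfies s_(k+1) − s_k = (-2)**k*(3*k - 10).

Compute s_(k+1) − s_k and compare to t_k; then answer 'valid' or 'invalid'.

s_(k+1) = 2*(-2)**k*(k - 3)*(k + 2)/(k + 3)
s_(k+1) − s_k = (-2)**k*(3*k**3 + 2*k**2 - 29*k - 36)/(k**2 + 5*k + 6)
(s_(k+1) − s_k) − t_k = 3*(-2)**k*(-k**2 + k + 8)/(k**2 + 5*k + 6)

Invalid: residual 3*(-2)**k*(-k**2 + k + 8)/(k**2 + 5*k + 6) ≠ 0.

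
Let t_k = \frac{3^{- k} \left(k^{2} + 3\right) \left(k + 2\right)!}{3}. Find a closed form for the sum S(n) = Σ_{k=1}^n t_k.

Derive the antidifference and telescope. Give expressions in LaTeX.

r(k) = (k + 3)*((k + 1)**2 + 3)/(3*(k**2 + 3)) after simplifying.
Normal form (A,B,C) = (k/3 + 1, 1, k**2 + 3).
Need (k/3 + 1)·f(k+1) − (1)·f(k) = k**2 + 3.
Degrees (1,0,2) ⇒ d ≤ 1.
Coefficient equations give f(k) = 3*(k - 1).
Certificate R = B(k−1)f/C = 3*(k - 1)/(k**2 + 3) gives s_k = (k - 1)*factorial(k + 2)/3**k.
Verify: (k**2 + 3)*factorial(k + 2)/(3*3**k) matches t_k.
s_(n+1) = 3**(-n - 1)*n*factorial(n + 3) and s_(1) = 0, so S(n) = 3**(-n - 1)*n*factorial(n + 3).

S(n) = 3^{- n - 1} n \left(n + 3\right)!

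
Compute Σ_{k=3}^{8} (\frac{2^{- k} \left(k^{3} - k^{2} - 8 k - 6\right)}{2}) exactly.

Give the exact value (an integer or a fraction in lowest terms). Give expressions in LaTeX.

Step 1: r(k) = (k**3/2 + k**2 - 7*k/2 - 7)/(k**3 - k**2 - 8*k - 6).
Take A(k)=1/2, B(k)=1, C(k)=k**3 - k**2 - 8*k - 6.
Key eq: (1/2)·f(k+1) = (1)·f(k) + (k**3 - k**2 - 8*k - 6).
Degrees (0,0,3) ⇒ d ≤ 3.
Solving with deg f ≤ 3: f(k) = -2*(k**3 + 2*k**2 - k - 4).
R(k) = B(k−1)·f(k)/C(k) = -2*(k**3 + 2*k**2 - k - 4)/((k + 1)*(k**2 - 2*k - 6)); s_k = R·t_k = (-k**3 - 2*k**2 + k + 4)/2**k.
s_(k+1) − s_k = (k**3 - k**2 - 8*k - 6)/(2*2**k) = t_k.
Σ_(k=3)^(8) t_k = s_(9) − s_(3) = -439/256 − (-19/4) = 777/256.

Σ = 777/256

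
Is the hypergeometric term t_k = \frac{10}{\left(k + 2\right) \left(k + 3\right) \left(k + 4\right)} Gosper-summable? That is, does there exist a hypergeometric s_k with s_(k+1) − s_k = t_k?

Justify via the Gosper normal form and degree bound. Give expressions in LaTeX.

Yes. s_k = \frac{5 k \left(k + 5\right)}{6 \left(k + 2\right) \left(k + 3\right)}.

The ratio is (k + 2)/(k + 5).
A = k + 2, B = k + 5, C = 1.
Set up (k + 2)·f(k+1) − (k + 4)·f(k) − (1) = 0.
Degrees (1,1,0) ⇒ d ≤ 2.
Coefficient equations give f(k) = k*(k + 5)/12.
R(k) = B(k−1)·f(k)/C(k) = k*(k + 4)*(k + 5)/12; s_k = R·t_k = 5*k*(k + 5)/(6*(k + 2)*(k + 3)).
Verify: 10/(k**3 + 9*k**2 + 26*k + 24) matches t_k.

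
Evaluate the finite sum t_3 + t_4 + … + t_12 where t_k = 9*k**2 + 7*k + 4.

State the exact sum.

Σ = 6370

Step 1: r(k) = (9*k**2 + 25*k + 20)/(9*k**2 + 7*k + 4).
Gosper form: A/B · C(k+1)/C(k) with A=1, B=1, C=k**2 + 7*k/9 + 4/9.
f must satisfy (1)·f(k+1) − (1)·f(k) = k**2 + 7*k/9 + 4/9.
Bound: deg f ≤ 3.
Solving with deg f ≤ 3: f(k) = k*(3*k**2 - k + 2)/9.
Certificate R = B(k−1)f/C = k*(3*k**2 - k + 2)/(9*k**2 + 7*k + 4) gives s_k = k*(3*k**2 - k + 2).
Check: Δs_k = 9*k**2 + 7*k + 4. ✓
Telescoping: Σ = s_(13) − s_(3) = 6448 − (78) = 6370.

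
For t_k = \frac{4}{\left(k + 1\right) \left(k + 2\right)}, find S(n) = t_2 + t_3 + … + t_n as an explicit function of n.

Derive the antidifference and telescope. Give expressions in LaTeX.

t_(k+1)/t_k = (k + 1)/(k + 3).
Take A(k)=k + 1, B(k)=k + 3, C(k)=1.
Need (k + 1)·f(k+1) − (k + 2)·f(k) = 1.
deg f ≤ 1 (via 1,1,0).
Solving with deg f ≤ 1: f(k) = k.
So s_k = (B(k−1)f/C)·t_k = (k*(k + 2))·t_k = 4*k/(k + 1).
Δs = 4/(k**2 + 3*k + 2), as required.
Telescope: S(n) = s_(n+1) − s_(2) = 4*(n + 1)/(n + 2) − (8/3) = 4*(n - 1)/(3*(n + 2)).

S(n) = \frac{4 \left(n - 1\right)}{3 \left(n + 2\right)}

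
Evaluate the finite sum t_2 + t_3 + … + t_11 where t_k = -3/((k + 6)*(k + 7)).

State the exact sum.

Σ = -5/24

Compute t_(k+1)/t_k: get (k + 6)/(k + 8).
Gosper form: A/B · C(k+1)/C(k) with A=k + 6, B=k + 8, C=1.
Key eq: (k + 6)·f(k+1) = (k + 7)·f(k) + (1).
Degrees (1,1,0) ⇒ d ≤ 1.
Coefficient equations give f(k) = k/6.
Get s_k = R·t_k = -k/(2*k + 12) with R(k) = B(k−1)f(k)/C(k) = k*(k + 7)/6.
Verify: -3/(k**2 + 13*k + 42) matches t_k.
Σ_(k=2)^(11) t_k = s_(12) − s_(2) = -1/3 − (-1/8) = -5/24.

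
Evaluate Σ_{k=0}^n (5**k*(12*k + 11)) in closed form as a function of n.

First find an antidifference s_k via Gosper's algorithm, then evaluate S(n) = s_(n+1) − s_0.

Step 1: r(k) = 5*(12*k + 23)/(12*k + 11).
Factor: A=5; B=1; C=k + 11/12.
f must satisfy (5)·f(k+1) − (1)·f(k) = k + 11/12.
deg f ≤ 1 (via 0,0,1).
Coefficient equations give f(k) = (3*k - 1)/12.
R(k) = B(k−1)·f(k)/C(k) = (3*k - 1)/(12*k + 11); s_k = R·t_k = 5**k*(3*k - 1).
Δs = 5**k*(12*k + 11), as required.
s_(n+1) = 5**(n + 1)*(3*n + 2) and s_(0) = -1, so S(n) = 15*5**n*n + 10*5**n + 1.

S(n) = 15*5**n*n + 10*5**n + 1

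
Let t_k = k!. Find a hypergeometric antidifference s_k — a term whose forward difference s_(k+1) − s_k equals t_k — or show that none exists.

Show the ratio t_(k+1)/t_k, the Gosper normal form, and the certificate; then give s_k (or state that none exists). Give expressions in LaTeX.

none — t_k is not Gosper-summable

t_(k+1)/t_k = k + 1.
So A=k + 1 and B=1, with C=1.
f must satisfy (k + 1)·f(k+1) − (1)·f(k) = 1.
deg f ≤ -1 (via 1,0,0).
Bound -1 < 0, so the key equation has no polynomial solution.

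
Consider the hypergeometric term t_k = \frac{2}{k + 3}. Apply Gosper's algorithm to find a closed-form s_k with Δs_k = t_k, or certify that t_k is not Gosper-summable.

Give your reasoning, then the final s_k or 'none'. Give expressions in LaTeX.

Ratio r(k) = (k + 3)/(k + 4).
Normal form (A,B,C) = (k + 3, k + 4, 1).
Solve (k + 3)·f(k+1) − (k + 3)·f(k) = 1.
d = 0 from the (1,1,0) case.
Put f(k) = c0: A·f(k+1) − B(k−1)·f(k) − C = -1; need -1 = 0 — inconsistent ⇒ no f, not summable.

not Gosper-summable; s_k does not exist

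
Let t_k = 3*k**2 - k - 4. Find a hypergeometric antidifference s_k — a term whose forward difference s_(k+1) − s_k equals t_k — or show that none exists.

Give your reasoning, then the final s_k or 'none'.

The ratio is (k - 3*(k + 1)**2 + 5)/(-3*k**2 + k + 4).
So A=1 and B=1, with C=k**2 - k/3 - 4/3.
Set up (1)·f(k+1) − (1)·f(k) − (k**2 - k/3 - 4/3) = 0.
deg f ≤ 3 (via 0,0,2).
A polynomial solution: f(k) = k*(k - 3)*(k + 1)/3.
R(k) = B(k−1)·f(k)/C(k) = k*(k - 3)/(3*k - 4); s_k = R·t_k = k*(k**2 - 2*k - 3).
Verify: 3*k**2 - k - 4 matches t_k.

s_k = k*(k**2 - 2*k - 3)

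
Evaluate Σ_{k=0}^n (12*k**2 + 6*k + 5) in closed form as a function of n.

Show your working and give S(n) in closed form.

S(n) = 4*n**3 + 9*n**2 + 10*n + 5

t_(k+1)/t_k = (12*k**2 + 30*k + 23)/(12*k**2 + 6*k + 5).
Normal form (A,B,C) = (1, 1, k**2 + k/2 + 5/12).
Need (1)·f(k+1) − (1)·f(k) = k**2 + k/2 + 5/12.
From deg A=0, deg B=0, deg C=2: d=3.
Match coefficients ⇒ f(k) = k*(4*k**2 - 3*k + 4)/12.
Get s_k = R·t_k = k*(4*k**2 - 3*k + 4) with R(k) = B(k−1)f(k)/C(k) = k*(4*k**2 - 3*k + 4)/(12*k**2 + 6*k + 5).
s_(k+1) − s_k = 12*k**2 + 6*k + 5 = t_k.
Σ_(k=0)^n t_k = s_(n+1) − s_(0) = (4*n**3 + 9*n**2 + 10*n + 5) − (0), i.e. 4*n**3 + 9*n**2 + 10*n + 5.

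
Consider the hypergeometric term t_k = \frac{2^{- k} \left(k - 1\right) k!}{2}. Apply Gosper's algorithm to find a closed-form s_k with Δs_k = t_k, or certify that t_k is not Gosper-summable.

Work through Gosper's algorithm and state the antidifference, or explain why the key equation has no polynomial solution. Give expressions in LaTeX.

s_k = 2^{- k} k!

r(k) = k*(k + 1)/(2*(k - 1)) after simplifying.
Normal form (A,B,C) = (k/2 + 1/2, 1, k - 1).
Key eq: (k/2 + 1/2)·f(k+1) = (1)·f(k) + (k - 1).
Degrees (1,0,1) ⇒ d ≤ 0.
Coefficient equations give f(k) = 2.
So s_k = (B(k−1)f/C)·t_k = (2/(k - 1))·t_k = factorial(k)/2**k.
s_(k+1) − s_k = (k - 1)*factorial(k)/(2*2**k) = t_k.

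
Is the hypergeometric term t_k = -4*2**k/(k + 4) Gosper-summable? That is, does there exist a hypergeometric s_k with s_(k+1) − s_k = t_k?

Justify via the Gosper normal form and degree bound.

No; the degree bound rules out any f.

t_(k+1)/t_k = 2*(k + 4)/(k + 5).
So A=2*k + 8 and B=k + 5, with C=1.
Set up (2*k + 8)·f(k+1) − (k + 4)·f(k) − (1) = 0.
d = -1 from the (1,1,0) case.
Negative degree bound (-1): no f exists, t_k not Gosper-summable.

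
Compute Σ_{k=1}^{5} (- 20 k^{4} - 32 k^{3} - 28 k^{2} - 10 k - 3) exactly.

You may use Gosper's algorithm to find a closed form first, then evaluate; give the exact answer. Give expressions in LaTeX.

Σ = -28485

Step 1: r(k) = (20*k**4 + 112*k**3 + 244*k**2 + 242*k + 93)/(20*k**4 + 32*k**3 + 28*k**2 + 10*k + 3).
Factor: A=1; B=1; C=k**4 + 8*k**3/5 + 7*k**2/5 + k/2 + 3/20.
Key eq: (1)·f(k+1) = (1)·f(k) + (k**4 + 8*k**3/5 + 7*k**2/5 + k/2 + 3/20).
Degrees (0,0,4) ⇒ d ≤ 5.
Solve for f: f(k) = k*(4*k**4 - 2*k**3 - k + 2)/20 (degree 5 ≤ 5).
Then R = B(k−1)f/C = k*(4*k**4 - 2*k**3 - k + 2)/(20*k**4 + 32*k**3 + 28*k**2 + 10*k + 3), so s_k = R(k)·t_k = k*(-4*k**4 + 2*k**3 + k - 2).
Verify: -20*k**4 - 32*k**3 - 28*k**2 - 10*k - 3 matches t_k.
Sum = s_(6) − s_(1); s_(6) = -28488, s_(1) = -3 ⇒ -28485.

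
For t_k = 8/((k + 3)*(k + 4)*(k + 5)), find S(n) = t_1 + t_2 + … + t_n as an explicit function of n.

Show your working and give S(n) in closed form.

r(k) = (k + 3)/(k + 6) after simplifying.
Normal form (A,B,C) = (k + 3, k + 6, 1).
Solve (k + 3)·f(k+1) − (k + 5)·f(k) = 1.
deg f ≤ 2 (via 1,1,0).
Solving with deg f ≤ 2: f(k) = k*(k + 7)/24.
Then R = B(k−1)f/C = k*(k + 5)*(k + 7)/24, so s_k = R(k)·t_k = k*(k + 7)/(3*(k + 3)*(k + 4)).
Verify: 8/(k**3 + 12*k**2 + 47*k + 60) matches t_k.
Σ_(k=1)^n t_k = s_(n+1) − s_(1) = ((n**2 + 9*n + 8)/(3*(n**2 + 9*n + 20))) − (2/15), i.e. n*(n + 9)/(5*(n**2 + 9*n + 20)).

S(n) = n*(n + 9)/(5*(n**2 + 9*n + 20))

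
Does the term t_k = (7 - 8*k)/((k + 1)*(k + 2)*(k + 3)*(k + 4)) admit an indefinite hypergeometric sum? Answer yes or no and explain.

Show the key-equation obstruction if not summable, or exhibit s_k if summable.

Yes. s_k = k*(k**2 + 6*k + 35)/(6*(k + 1)*(k + 2)*(k + 3)).

Ratio r(k) = (k + 1)*(8*k + 1)/((k + 5)*(8*k - 7)).
So A=k + 1 and B=k + 5, with C=k - 7/8.
Need (k + 1)·f(k+1) − (k + 4)·f(k) = k - 7/8.
deg f ≤ 3 (via 1,1,1).
Solve for f: f(k) = -k*(k**2 + 6*k + 35)/48 (degree 3 ≤ 3).
R(k) = B(k−1)·f(k)/C(k) = -k*(k + 4)*(k**2 + 6*k + 35)/(6*(8*k - 7)); s_k = R·t_k = k*(k**2 + 6*k + 35)/(6*(k + 1)*(k + 2)*(k + 3)).
Check: Δs_k = (7 - 8*k)/(k**4 + 10*k**3 + 35*k**2 + 50*k + 24). ✓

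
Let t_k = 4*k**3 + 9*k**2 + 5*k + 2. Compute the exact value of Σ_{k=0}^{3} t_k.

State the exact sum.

Σ = 308

Ratio r(k) = (4*k**3 + 21*k**2 + 35*k + 20)/(4*k**3 + 9*k**2 + 5*k + 2).
Normal form (A,B,C) = (1, 1, k**3 + 9*k**2/4 + 5*k/4 + 1/2).
Key eq: (1)·f(k+1) = (1)·f(k) + (k**3 + 9*k**2/4 + 5*k/4 + 1/2).
d = 4 from the (0,0,3) case.
Solving with deg f ≤ 4: f(k) = k*(k**3 + k**2 - k + 1)/4.
Certificate R = B(k−1)f/C = k*(k**3 + k**2 - k + 1)/(4*k**3 + 9*k**2 + 5*k + 2) gives s_k = k*(k**3 + k**2 - k + 1).
Δs = 4*k**3 + 9*k**2 + 5*k + 2, as required.
Telescoping: Σ = s_(4) − s_(0) = 308 − (0) = 308.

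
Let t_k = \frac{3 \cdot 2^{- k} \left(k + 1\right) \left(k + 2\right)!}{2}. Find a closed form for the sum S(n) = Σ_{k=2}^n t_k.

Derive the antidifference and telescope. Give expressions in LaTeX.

S(n) = -18 + \frac{3 \cdot 2^{- n} \left(n + 3\right)!}{2}

Compute t_(k+1)/t_k: get (k + 2)*(k + 3)/(2*(k + 1)).
A = k/2 + 3/2, B = 1, C = k + 1.
f must satisfy (k/2 + 3/2)·f(k+1) − (1)·f(k) = k + 1.
d = 0 from the (1,0,1) case.
A polynomial solution: f(k) = 2.
Certificate R = B(k−1)f/C = 2/(k + 1) gives s_k = 3*factorial(k + 2)/2**k.
Δs = 3*(k + 1)*factorial(k + 2)/(2*2**k), as required.
Evaluate: s_(n+1) = 3*2**(-n - 1)*factorial(n + 3); subtract s_(2) = 18 ⇒ S(n) = -18 + 3*factorial(n + 3)/(2*2**n).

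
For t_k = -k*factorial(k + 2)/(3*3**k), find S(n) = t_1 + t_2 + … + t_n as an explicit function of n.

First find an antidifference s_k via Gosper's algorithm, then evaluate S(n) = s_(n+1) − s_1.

S(n) = 2 - factorial(n + 3)/(3*3**n)

t_(k+1)/t_k = (k + 1)*(k + 3)/(3*k).
So A=k/3 + 1 and B=1, with C=k.
Set up (k/3 + 1)·f(k+1) − (1)·f(k) − (k) = 0.
From deg A=1, deg B=0, deg C=1: d=0.
Coefficient equations give f(k) = 3.
So s_k = (B(k−1)f/C)·t_k = (3/k)·t_k = -factorial(k + 2)/3**k.
s_(k+1) − s_k = -k*factorial(k + 2)/(3*3**k) = t_k.
Σ_(k=1)^n t_k = s_(n+1) − s_(1) = (-3**(-n - 1)*factorial(n + 3)) − (-2), i.e. 2 - factorial(n + 3)/(3*3**n).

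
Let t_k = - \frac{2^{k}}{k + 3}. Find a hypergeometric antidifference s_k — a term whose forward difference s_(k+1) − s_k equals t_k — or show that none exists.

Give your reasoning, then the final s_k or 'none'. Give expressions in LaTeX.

none — t_k is not Gosper-summable

t_(k+1)/t_k = 2*(k + 3)/(k + 4).
Factor: A=2*k + 6; B=k + 4; C=1.
Need (2*k + 6)·f(k+1) − (k + 3)·f(k) = 1.
Bound: deg f ≤ -1.
Bound -1 < 0, so the key equation has no polynomial solution.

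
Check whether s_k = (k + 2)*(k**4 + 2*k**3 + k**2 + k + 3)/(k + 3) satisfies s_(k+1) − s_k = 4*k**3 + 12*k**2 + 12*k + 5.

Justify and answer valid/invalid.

Invalid: residual (-3*k**4 - 22*k**3 - 47*k**2 - 40*k - 12)/(k**2 + 7*k + 12) ≠ 0.

s_(k+1) = (k + 3)*(k + (k + 1)**4 + 2*(k + 1)**3 + (k + 1)**2 + 4)/(k + 4)
s_(k+1) − s_k = (4*k**5 + 37*k**4 + 122*k**3 + 186*k**2 + 139*k + 48)/(k**2 + 7*k + 12)
(s_(k+1) − s_k) − t_k = (-3*k**4 - 22*k**3 - 47*k**2 - 40*k - 12)/(k**2 + 7*k + 12)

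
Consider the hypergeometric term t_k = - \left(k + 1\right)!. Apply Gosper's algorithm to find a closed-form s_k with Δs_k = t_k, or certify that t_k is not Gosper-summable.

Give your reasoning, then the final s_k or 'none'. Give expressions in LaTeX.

not Gosper-summable; s_k does not exist

Compute t_(k+1)/t_k: get k + 2.
So A=k + 2 and B=1, with C=1.
Set up (k + 2)·f(k+1) − (1)·f(k) − (1) = 0.
From deg A=1, deg B=0, deg C=0: d=-1.
d = -1 < 0 ⇒ no nonzero polynomial f; not summable.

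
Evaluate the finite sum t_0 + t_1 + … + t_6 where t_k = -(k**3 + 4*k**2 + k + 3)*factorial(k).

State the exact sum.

Σ = -297364

Step 1: r(k) = (k + 1)*(k + (k + 1)**3 + 4*(k + 1)**2 + 4)/(k**3 + 4*k**2 + k + 3).
Factor: A=k + 1; B=1; C=k**3 + 4*k**2 + k + 3.
f must satisfy (k + 1)·f(k+1) − (1)·f(k) = k**3 + 4*k**2 + k + 3.
Bound: deg f ≤ 2.
Solve for f: f(k) = k**2 + 2*k - 4 (degree 2 ≤ 2).
Then R = B(k−1)f/C = (k**2 + 2*k - 4)/(k**3 + 4*k**2 + k + 3), so s_k = R(k)·t_k = -(k**2 + 2*k - 4)*factorial(k).
Check: Δs_k = -(k**3 + 4*k**2 + k + 3)*factorial(k). ✓
Σ_(k=0)^(6) t_k = s_(7) − s_(0) = -297360 − (4) = -297364.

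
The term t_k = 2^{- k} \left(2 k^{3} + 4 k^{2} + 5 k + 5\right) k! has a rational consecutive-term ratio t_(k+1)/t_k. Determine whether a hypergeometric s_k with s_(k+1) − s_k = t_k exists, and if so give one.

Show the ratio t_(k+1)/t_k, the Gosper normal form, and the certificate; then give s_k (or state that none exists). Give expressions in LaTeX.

r(k) = (2*k**4 + 12*k**3 + 29*k**2 + 35*k + 16)/(2*(2*k**3 + 4*k**2 + 5*k + 5)) after simplifying.
Take A(k)=k/2 + 1/2, B(k)=1, C(k)=k**3 + 2*k**2 + 5*k/2 + 5/2.
Solve (k/2 + 1/2)·f(k+1) − (1)·f(k) = k**3 + 2*k**2 + 5*k/2 + 5/2.
Degrees (1,0,3) ⇒ d ≤ 2.
Coefficient equations give f(k) = 2*k**2 + 2*k - 1.
So s_k = (B(k−1)f/C)·t_k = (2*(2*k**2 + 2*k - 1)/(2*k**3 + 4*k**2 + 5*k + 5))·t_k = 2**(1 - k)*(2*k**2 + 2*k - 1)*factorial(k).
Check: Δs_k = (2*k**3 + 4*k**2 + 5*k + 5)*factorial(k)/2**k. ✓

s_k = 2^{1 - k} \left(2 k^{2} + 2 k - 1\right) k!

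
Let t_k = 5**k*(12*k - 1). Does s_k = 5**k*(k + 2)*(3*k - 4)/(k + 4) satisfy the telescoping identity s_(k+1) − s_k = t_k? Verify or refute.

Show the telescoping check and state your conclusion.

Invalid: residual 8*5**k*k*(-3*k - 11)/(k**2 + 9*k + 20) ≠ 0.

s_(k+1) = 5**(k + 1)*(k + 3)*(3*k - 1)/(k + 5)
s_(k+1) − s_k = 5**k*(12*k**3 + 83*k**2 + 143*k - 20)/(k**2 + 9*k + 20)
(s_(k+1) − s_k) − t_k = 8*5**k*k*(-3*k - 11)/(k**2 + 9*k + 20)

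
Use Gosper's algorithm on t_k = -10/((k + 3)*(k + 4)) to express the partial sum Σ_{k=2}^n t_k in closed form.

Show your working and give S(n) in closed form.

S(n) = 2*(1 - n)/(n + 4)

The ratio is (k + 3)/(k + 5).
A = k + 3, B = k + 5, C = 1.
Set up (k + 3)·f(k+1) − (k + 4)·f(k) − (1) = 0.
d = 1 from the (1,1,0) case.
Coefficient equations give f(k) = k/3.
Get s_k = R·t_k = -10*k/(3*k + 9) with R(k) = B(k−1)f(k)/C(k) = k*(k + 4)/3.
Check: Δs_k = -10/(k**2 + 7*k + 12). ✓
Σ_(k=2)^n t_k = s_(n+1) − s_(2) = (10*(-n - 1)/(3*(n + 4))) − (-4/3), i.e. 2*(1 - n)/(n + 4).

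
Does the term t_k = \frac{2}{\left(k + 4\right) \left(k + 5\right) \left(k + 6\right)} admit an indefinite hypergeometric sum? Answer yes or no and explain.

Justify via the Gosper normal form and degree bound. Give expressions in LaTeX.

Step 1: r(k) = (k + 4)/(k + 7).
So A=k + 4 and B=k + 7, with C=1.
f must satisfy (k + 4)·f(k+1) − (k + 6)·f(k) = 1.
Degrees (1,1,0) ⇒ d ≤ 2.
Solve for f: f(k) = k*(k + 9)/40 (degree 2 ≤ 2).
Then R = B(k−1)f/C = k*(k + 6)*(k + 9)/40, so s_k = R(k)·t_k = k*(k + 9)/(20*(k + 4)*(k + 5)).
s_(k+1) − s_k = 2/(k**3 + 15*k**2 + 74*k + 120) = t_k.

Yes. s_k = \frac{k \left(k + 9\right)}{20 \left(k + 4\right) \left(k + 5\right)}.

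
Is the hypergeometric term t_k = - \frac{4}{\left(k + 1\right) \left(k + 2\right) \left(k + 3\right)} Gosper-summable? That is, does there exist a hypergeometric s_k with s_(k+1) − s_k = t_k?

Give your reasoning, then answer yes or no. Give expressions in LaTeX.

Yes. s_k = \frac{k \left(- k - 3\right)}{\left(k + 1\right) \left(k + 2\right)}.

t_(k+1)/t_k = (k + 1)/(k + 4).
Take A(k)=k + 1, B(k)=k + 4, C(k)=1.
Need (k + 1)·f(k+1) − (k + 3)·f(k) = 1.
Bound: deg f ≤ 2.
A polynomial solution: f(k) = k*(k + 3)/4.
Get s_k = R·t_k = k*(-k - 3)/((k + 1)*(k + 2)) with R(k) = B(k−1)f(k)/C(k) = k*(k + 3)**2/4.
s_(k+1) − s_k = -4/(k**3 + 6*k**2 + 11*k + 6) = t_k.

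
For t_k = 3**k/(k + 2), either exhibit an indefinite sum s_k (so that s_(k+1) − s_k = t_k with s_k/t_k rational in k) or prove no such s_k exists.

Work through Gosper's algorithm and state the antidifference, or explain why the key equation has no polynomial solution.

r(k) = 3*(k + 2)/(k + 3) after simplifying.
So A=3*k + 6 and B=k + 3, with C=1.
Key eq: (3*k + 6)·f(k+1) = (k + 2)·f(k) + (1).
deg f ≤ -1 (via 1,1,0).
d = -1 < 0 ⇒ no nonzero polynomial f; not summable.

no hypergeometric antidifference exists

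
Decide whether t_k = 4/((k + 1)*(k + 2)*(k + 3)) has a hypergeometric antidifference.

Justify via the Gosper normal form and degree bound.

Compute t_(k+1)/t_k: get (k + 1)/(k + 4).
Gosper form: A/B · C(k+1)/C(k) with A=k + 1, B=k + 4, C=1.
Solve (k + 1)·f(k+1) − (k + 3)·f(k) = 1.
d = 2 from the (1,1,0) case.
Solve for f: f(k) = k*(k + 3)/4 (degree 2 ≤ 2).
Get s_k = R·t_k = k*(k + 3)/((k + 1)*(k + 2)) with R(k) = B(k−1)f(k)/C(k) = k*(k + 3)**2/4.
Δs = 4/(k**3 + 6*k**2 + 11*k + 6), as required.

Yes. s_k = k*(k + 3)/((k + 1)*(k + 2)).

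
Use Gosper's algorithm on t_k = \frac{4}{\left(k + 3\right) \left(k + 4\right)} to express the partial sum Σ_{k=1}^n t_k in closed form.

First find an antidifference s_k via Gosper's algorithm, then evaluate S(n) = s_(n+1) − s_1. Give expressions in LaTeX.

Step 1: r(k) = (k + 3)/(k + 5).
So A=k + 3 and B=k + 5, with C=1.
Key eq: (k + 3)·f(k+1) = (k + 4)·f(k) + (1).
d = 1 from the (1,1,0) case.
Solve for f: f(k) = k/3 (degree 1 ≤ 1).
R(k) = B(k−1)·f(k)/C(k) = k*(k + 4)/3; s_k = R·t_k = 4*k/(3*(k + 3)).
s_(k+1) − s_k = 4/(k**2 + 7*k + 12) = t_k.
s_(n+1) = 4*(n + 1)/(3*(n + 4)) and s_(1) = 1/3, so S(n) = n/(n + 4).

S(n) = \frac{n}{n + 4}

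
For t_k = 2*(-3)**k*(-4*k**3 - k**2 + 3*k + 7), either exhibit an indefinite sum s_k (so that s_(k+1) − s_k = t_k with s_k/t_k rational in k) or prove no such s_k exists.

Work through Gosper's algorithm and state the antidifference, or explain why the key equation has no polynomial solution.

r(k) = 3*(-4*k**3 - 13*k**2 - 11*k + 5)/(4*k**3 + k**2 - 3*k - 7) after simplifying.
Factor: A=-3; B=1; C=k**3 + k**2/4 - 3*k/4 - 7/4.
Need (-3)·f(k+1) − (1)·f(k) = k**3 + k**2/4 - 3*k/4 - 7/4.
deg f ≤ 3 (via 0,0,3).
Solving with deg f ≤ 3: f(k) = -(k**3 - 2*k**2 - 1)/4.
Certificate R = B(k−1)f/C = -(k**3 - 2*k**2 - 1)/(4*k**3 + k**2 - 3*k - 7) gives s_k = 2*(-3)**k*(k**3 - 2*k**2 - 1).
s_(k+1) − s_k = 2*(-3)**k*(-4*k**3 - k**2 + 3*k + 7) = t_k.

s_k = 2*(-3)**k*(k**3 - 2*k**2 - 1)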